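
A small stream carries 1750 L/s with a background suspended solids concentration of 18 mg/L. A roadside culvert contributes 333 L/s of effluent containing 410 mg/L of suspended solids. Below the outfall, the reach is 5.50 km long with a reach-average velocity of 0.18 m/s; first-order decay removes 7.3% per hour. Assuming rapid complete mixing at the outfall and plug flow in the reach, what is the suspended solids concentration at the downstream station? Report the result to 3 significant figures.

42.4 mg/L

Conservation of mass: C = (1750·18.00 + 333.0·410.0) / 2083 = 168000/2083 = 80.67 mg/L.
Travel time t = 5.50·1000 / 0.18 = 30560 s = 8.488 h.
7.3%/h lost → k = −ln(1 − 0.073) = 0.07580 h⁻¹.
After decay, C = 80.67 × e^(−kt) = 80.67 × 0.5255 = 42.39 mg/L.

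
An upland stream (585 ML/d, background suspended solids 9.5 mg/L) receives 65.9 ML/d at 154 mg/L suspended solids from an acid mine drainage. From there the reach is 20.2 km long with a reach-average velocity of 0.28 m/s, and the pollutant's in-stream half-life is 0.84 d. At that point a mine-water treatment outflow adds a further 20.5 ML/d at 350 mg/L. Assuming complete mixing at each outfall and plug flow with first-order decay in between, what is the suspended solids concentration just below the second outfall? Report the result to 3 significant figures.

22.4 mg/L

Mixed concentration C = ΣQC/ΣQ = (585.0·9.500 + 65.90·154.0) / 650.9 = 15710/650.9 = 24.13 mg/L; combined flow 650.9 ML/d.
Travel time t = 20.2·1000 / 0.28 = 72140 s = 20.04 h.
Half-life 0.84 d → k = ln 2 / 0.84 = 0.8252 d⁻¹.
First-order decay: C = 24.13·exp(−k·t) = 24.13·0.5021 = 12.11 mg/L.
Second outfall: C = (650.9·12.11 + 20.50·350.0)/671.4 = 22.43 mg/L.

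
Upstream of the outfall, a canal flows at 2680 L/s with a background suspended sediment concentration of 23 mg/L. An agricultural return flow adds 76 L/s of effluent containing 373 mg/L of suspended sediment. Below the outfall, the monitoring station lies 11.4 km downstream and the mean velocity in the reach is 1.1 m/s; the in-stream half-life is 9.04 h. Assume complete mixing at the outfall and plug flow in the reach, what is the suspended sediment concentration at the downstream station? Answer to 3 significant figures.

26.2 mg/L

Mixed concentration C = ΣQC/ΣQ = (2680·23.00 + 76.00·373.0) / 2756 = 89990/2756 = 32.65 mg/L.
Travel time t = 11.4·1000 / 1.1 = 10360 s = 2.879 h.
Half-life 9.04 h → k = ln 2 / 9.04 = 0.07668 h⁻¹ = 1.840 d⁻¹.
First-order decay: C = 32.65·exp(−k·t) = 32.65·0.8019 = 26.18 mg/L.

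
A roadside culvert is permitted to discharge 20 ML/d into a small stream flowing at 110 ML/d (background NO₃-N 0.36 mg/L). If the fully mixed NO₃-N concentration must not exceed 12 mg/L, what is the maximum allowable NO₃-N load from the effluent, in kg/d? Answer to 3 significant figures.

Mass balance at the limit: 110.0·0.3600 + 20.00·Cₑ = 130.0·12 → Cₑ = 76.02 mg/L.
20.00 ML/d = 0.2315 m³/s. Load = 0.2315 m³/s × 76.02 g/m³ × 86 400 s/d = 1520 kg/d.

1520 kg/d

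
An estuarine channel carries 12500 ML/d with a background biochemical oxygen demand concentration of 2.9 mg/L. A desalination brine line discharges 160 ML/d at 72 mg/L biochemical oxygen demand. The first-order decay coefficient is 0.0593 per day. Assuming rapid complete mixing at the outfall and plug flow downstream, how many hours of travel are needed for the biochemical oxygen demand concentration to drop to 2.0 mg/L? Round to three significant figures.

Mixed concentration C = ΣQC/ΣQ = (12500·2.900 + 160.0·72.00) / 12660 = 47770/12660 = 3.773 mg/L.
3.773·exp(−k·t) = 2.0 → t = ln(3.773/2.0)/k = 924900 s = 256.9 h.

257 h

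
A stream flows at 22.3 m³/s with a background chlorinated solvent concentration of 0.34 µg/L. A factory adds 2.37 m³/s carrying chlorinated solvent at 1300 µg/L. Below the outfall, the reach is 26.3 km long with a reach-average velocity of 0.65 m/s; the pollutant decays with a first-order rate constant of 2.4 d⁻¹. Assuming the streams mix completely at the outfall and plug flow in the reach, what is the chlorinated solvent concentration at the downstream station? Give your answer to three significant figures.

Mass balance: C = (22.30·0.3400 + 2.370·1300) / 24.67 = 3089/24.67 = 125.2 µg/L.
Travel time t = 26.3·1000 / 0.65 = 40460 s = 11.24 h.
After decay, C = 125.2 × e^(−kt) = 125.2 × 0.3250 = 40.69 µg/L.

40.7 µg/L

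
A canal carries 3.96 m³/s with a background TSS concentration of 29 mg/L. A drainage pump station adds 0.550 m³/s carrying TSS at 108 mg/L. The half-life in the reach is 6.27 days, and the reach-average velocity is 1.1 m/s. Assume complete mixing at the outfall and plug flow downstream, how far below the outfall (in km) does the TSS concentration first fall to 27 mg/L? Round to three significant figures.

308 km

After mixing, C = (3.960·29.00 + 0.5500·108.0) / 4.510 = 174.2/4.510 = 38.63 mg/L.
Half-life 6.27 d → k = ln 2 / 6.27 = 0.1105 d⁻¹.
Set 38.63·exp(−k·t) = 27 → t = ln(38.63/27)/k = 280000 s = 77.79 h.
Distance = v·t = 1.1·280000 = 308000 m = 308.0 km.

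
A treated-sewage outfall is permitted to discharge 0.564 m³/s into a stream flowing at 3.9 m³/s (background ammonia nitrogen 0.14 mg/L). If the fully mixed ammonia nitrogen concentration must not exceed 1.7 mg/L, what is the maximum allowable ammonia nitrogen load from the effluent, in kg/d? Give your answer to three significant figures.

608 kg/d

Mass balance at the limit: 3.900·0.1400 + 0.5640·Cₑ = 4.464·1.7 → Cₑ = 12.49 mg/L.
Load = 0.5640 m³/s × 12.49 g/m³ × 86 400 s/d = 608.5 kg/d.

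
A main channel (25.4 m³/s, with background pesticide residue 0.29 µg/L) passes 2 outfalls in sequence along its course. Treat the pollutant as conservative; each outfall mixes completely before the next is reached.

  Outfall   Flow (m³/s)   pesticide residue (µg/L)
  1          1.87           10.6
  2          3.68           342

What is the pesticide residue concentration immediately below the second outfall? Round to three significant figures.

41.5 µg/L

After outfall 1: Q = 25.40 + 1.870 = 27.27 m³/s; C = (25.40·0.2900 + 1.870·10.60)/27.27 = 0.9970 µg/L.
After outfall 2: Q = 27.27 + 3.680 = 30.95 m³/s; C = (27.27·0.9970 + 3.680·342.0)/30.95 = 41.54 µg/L.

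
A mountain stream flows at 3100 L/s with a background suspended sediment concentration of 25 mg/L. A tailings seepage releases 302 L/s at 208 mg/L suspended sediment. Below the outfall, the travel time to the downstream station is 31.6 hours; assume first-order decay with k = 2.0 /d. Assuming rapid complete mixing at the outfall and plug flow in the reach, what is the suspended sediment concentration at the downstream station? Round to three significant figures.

After mixing, C = (3100·25.00 + 302.0·208.0) / 3402 = 140300/3402 = 41.25 mg/L.
Applying C = C₀e^(−kt): 41.25 × 0.07184 = 2.963 mg/L.

2.96 mg/L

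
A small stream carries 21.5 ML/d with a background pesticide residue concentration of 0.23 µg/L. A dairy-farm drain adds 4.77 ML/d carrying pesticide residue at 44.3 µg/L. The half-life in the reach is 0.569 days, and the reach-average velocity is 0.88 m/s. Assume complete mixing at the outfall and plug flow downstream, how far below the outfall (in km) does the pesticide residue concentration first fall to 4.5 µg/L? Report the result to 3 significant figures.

37.7 km

Flow-weighted average: C = (21.50·0.2300 + 4.770·44.30) / 26.27 = 216.3/26.27 = 8.232 µg/L.
Half-life 0.569 d → k = ln 2 / 0.569 = 1.218 d⁻¹.
Set 8.232·exp(−k·t) = 4.5 → t = ln(8.232/4.5)/k = 42840 s = 11.90 h.
Distance = v·t = 0.88·42840 = 37700 m = 37.70 km.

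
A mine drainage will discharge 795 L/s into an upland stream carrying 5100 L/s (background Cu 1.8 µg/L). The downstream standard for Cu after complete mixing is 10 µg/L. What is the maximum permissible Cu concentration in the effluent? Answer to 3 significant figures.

At the limit, (Qr·Cr + Qe·Cₑ)/(Qr + Qe) = 10:
Cₑ = (5895·10 − 5100·1.800) / 795.0 = 62.60 µg/L.

62.6 µg/L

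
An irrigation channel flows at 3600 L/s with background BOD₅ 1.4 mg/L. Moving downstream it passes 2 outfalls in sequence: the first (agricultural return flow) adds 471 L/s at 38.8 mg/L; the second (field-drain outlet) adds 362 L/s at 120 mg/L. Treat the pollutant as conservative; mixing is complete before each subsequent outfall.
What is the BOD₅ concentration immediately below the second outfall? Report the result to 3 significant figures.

15.1 mg/L

Below outfall 1: Q → 4071 L/s, C = (3600·1.400 + 471.0·38.80)/4071 = 5.727 mg/L.
Below outfall 2: Q → 4433 L/s, C = (4071·5.727 + 362.0·120.0)/4433 = 15.06 mg/L.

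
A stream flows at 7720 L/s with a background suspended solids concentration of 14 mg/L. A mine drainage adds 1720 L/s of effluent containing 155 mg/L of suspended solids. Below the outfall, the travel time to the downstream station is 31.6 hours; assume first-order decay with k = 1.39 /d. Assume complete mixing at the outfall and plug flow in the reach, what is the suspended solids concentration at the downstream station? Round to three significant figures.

6.37 mg/L

Mixed concentration C = ΣQC/ΣQ = (7720·14.00 + 1720·155.0) / 9440 = 374700/9440 = 39.69 mg/L.
First-order decay: C = 39.69·exp(−k·t) = 39.69·0.1604 = 6.366 mg/L.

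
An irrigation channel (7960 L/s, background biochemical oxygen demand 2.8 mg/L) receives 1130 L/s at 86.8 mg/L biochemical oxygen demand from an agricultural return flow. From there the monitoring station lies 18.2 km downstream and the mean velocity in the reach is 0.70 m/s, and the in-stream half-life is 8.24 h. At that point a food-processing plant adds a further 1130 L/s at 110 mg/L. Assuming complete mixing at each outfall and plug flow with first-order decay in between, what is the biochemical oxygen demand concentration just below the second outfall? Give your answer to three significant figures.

Flow-weighted average: C = (7960·2.800 + 1130·86.80) / 9090 = 120400/9090 = 13.24 mg/L; combined flow 9090 L/s.
Travel time t = 18.2·1000 / 0.70 = 26000 s = 7.222 h.
Half-life 8.24 h → k = ln 2 / 8.24 = 0.08412 h⁻¹ = 2.019 d⁻¹.
After decay, C = 13.24 × e^(−kt) = 13.24 × 0.5447 = 7.213 mg/L.
At the second outfall, C = (9090·7.213 + 1130·110.0) / (9090 + 1130) = 18.58 mg/L.

18.6 mg/L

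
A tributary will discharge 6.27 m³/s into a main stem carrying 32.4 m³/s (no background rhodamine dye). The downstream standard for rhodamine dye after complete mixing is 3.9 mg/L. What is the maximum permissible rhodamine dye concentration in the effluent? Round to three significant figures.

At the limit, (Qr·Cr + Qe·Cₑ)/(Qr + Qe) = 3.9:
Cₑ = (38.67·3.9 − 32.40·0) / 6.270 = 24.05 mg/L.

24.1 mg/L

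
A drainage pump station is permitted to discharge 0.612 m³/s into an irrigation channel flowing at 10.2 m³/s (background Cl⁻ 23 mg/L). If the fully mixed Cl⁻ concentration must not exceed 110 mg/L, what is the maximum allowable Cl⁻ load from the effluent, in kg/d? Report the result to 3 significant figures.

Mass balance at the limit: 10.20·23.00 + 0.6120·Cₑ = 10.81·110 → Cₑ = 1560 mg/L.
Load = 0.6120 m³/s × 1560 g/m³ × 86 400 s/d = 82490 kg/d.

82500 kg/d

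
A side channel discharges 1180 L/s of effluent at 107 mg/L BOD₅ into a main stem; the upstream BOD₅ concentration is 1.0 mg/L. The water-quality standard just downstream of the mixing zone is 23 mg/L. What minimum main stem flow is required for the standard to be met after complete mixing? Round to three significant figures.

4510 L/s

Set C_mix = 23: (Q·1.000 + 1180·107.0) / (Q + 1180) = 23
→ Q = 1180·(107.0 − 23)/(23 − 1.000) = 4505 L/s.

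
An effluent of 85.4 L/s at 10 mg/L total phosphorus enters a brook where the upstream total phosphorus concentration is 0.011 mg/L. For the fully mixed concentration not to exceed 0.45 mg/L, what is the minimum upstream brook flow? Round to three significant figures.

Set C_mix = 0.45: (Q·0.01100 + 85.40·10.00) / (Q + 85.40) = 0.45
→ Q = 85.40·(10.00 − 0.45)/(0.45 − 0.01100) = 1858 L/s.

1860 L/s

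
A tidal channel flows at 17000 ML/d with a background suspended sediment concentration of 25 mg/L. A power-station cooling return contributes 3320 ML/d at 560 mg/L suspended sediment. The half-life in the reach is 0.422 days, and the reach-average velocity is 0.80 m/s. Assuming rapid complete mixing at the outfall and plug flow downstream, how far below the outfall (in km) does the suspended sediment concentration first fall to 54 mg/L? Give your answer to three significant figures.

Mass balance: C = (17000·25.00 + 3320·560.0) / 20320 = 2284000/20320 = 112.4 mg/L.
Half-life 0.422 d → k = ln 2 / 0.422 = 1.643 d⁻¹.
Set 112.4·exp(−k·t) = 54 → t = ln(112.4/54)/k = 38570 s = 10.71 h.
Distance = v·t = 0.80·38570 = 30850 m = 30.85 km.

30.9 km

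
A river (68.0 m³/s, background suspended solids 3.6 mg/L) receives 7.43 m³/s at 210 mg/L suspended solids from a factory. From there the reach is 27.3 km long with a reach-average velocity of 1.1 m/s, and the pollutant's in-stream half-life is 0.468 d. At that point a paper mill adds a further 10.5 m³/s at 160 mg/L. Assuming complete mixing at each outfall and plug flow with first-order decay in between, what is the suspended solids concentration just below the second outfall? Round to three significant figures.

33.3 mg/L

Conservation of mass: C = (68.00·3.600 + 7.430·210.0) / 75.43 = 1805/75.43 = 23.93 mg/L; combined flow 75.43 m³/s.
Travel time t = 27.3·1000 / 1.1 = 24820 s = 6.894 h.
Half-life 0.468 d → k = ln 2 / 0.468 = 1.481 d⁻¹.
First-order decay: C = 23.93·exp(−k·t) = 23.93·0.6535 = 15.64 mg/L.
At the second outfall, C = (75.43·15.64 + 10.50·160.0) / (75.43 + 10.50) = 33.28 mg/L.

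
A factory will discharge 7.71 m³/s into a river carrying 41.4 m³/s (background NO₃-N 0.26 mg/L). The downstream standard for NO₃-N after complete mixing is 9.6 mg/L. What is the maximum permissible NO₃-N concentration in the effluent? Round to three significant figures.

59.8 mg/L

At the limit, (Qr·Cr + Qe·Cₑ)/(Qr + Qe) = 9.6:
Cₑ = (49.11·9.6 − 41.40·0.2600) / 7.710 = 59.75 mg/L.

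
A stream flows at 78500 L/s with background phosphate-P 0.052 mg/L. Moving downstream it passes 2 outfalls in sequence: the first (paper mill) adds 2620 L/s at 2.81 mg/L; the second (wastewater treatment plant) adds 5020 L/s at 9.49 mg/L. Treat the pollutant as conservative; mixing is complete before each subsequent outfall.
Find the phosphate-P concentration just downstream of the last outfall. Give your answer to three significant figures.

0.686 mg/L

After outfall 1: Q = 78500 + 2620 = 81120 L/s; C = (78500·0.05200 + 2620·2.810)/81120 = 0.1411 mg/L.
After outfall 2: Q = 81120 + 5020 = 86140 L/s; C = (81120·0.1411 + 5020·9.490)/86140 = 0.6859 mg/L.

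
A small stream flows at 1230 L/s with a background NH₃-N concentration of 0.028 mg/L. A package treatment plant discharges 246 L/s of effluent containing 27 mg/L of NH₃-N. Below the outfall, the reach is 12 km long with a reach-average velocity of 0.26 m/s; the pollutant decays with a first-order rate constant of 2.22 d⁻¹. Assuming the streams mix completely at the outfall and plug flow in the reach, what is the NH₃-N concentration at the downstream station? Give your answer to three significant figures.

1.38 mg/L

Mixed concentration C = ΣQC/ΣQ = (1230·0.02800 + 246.0·27.00) / 1476 = 6676/1476 = 4.523 mg/L.
Travel time t = 12·1000 / 0.26 = 46150 s = 12.82 h.
Applying C = C₀e^(−kt): 4.523 × 0.3055 = 1.382 mg/L.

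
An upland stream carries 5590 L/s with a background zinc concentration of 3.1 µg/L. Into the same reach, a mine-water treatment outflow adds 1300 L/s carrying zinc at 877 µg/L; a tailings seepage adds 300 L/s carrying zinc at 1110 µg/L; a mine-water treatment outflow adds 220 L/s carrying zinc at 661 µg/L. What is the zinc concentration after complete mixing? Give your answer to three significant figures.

221 µg/L

After mixing, C = (5590·3.100 + 1300·877.0 + 300.0·1110 + 220.0·661.0) / 7410 = 1636000/7410 = 220.8 µg/L.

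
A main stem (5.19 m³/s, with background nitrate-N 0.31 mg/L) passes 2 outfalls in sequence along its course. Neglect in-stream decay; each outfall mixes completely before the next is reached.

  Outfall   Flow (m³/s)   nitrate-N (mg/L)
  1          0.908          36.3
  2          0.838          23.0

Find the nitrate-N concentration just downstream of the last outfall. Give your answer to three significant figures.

Below outfall 1: Q → 6.098 m³/s, C = (5.190·0.3100 + 0.9080·36.30)/6.098 = 5.669 mg/L.
Below outfall 2: Q → 6.936 m³/s, C = (6.098·5.669 + 0.8380·23.00)/6.936 = 7.763 mg/L.

7.76 mg/L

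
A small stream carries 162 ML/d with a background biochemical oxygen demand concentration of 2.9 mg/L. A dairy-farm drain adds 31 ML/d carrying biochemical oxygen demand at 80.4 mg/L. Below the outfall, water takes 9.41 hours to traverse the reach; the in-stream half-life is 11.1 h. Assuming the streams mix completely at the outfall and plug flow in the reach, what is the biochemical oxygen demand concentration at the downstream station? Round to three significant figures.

Conservation of mass: C = (162.0·2.900 + 31.00·80.40) / 193.0 = 2962/193.0 = 15.35 mg/L.
Half-life 11.1 h → k = ln 2 / 11.1 = 0.06245 h⁻¹ = 1.499 d⁻¹.
After decay, C = 15.35 × e^(−kt) = 15.35 × 0.5557 = 8.528 mg/L.

8.53 mg/L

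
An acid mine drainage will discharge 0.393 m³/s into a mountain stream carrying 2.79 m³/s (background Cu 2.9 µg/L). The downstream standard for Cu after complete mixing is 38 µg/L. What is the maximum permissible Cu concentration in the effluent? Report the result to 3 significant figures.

At the limit, (Qr·Cr + Qe·Cₑ)/(Qr + Qe) = 38:
Cₑ = (3.183·38 − 2.790·2.900) / 0.3930 = 287.2 µg/L.

287 µg/L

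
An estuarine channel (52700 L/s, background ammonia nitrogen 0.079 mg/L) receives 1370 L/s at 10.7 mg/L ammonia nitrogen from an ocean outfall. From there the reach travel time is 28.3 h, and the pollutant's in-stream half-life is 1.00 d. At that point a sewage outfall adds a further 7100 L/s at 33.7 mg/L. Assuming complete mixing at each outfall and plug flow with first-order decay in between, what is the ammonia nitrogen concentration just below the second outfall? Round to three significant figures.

After mixing, C = (52700·0.07900 + 1370·10.70) / 54070 = 18820/54070 = 0.3481 mg/L; combined flow 54070 L/s.
Half-life 1.00 d → k = ln 2 / 1.00 = 0.6931 d⁻¹.
First-order decay: C = 0.3481·exp(−k·t) = 0.3481·0.4416 = 0.1537 mg/L.
Second outfall: C = (54070·0.1537 + 7100·33.70)/61170 = 4.047 mg/L.

4.05 mg/L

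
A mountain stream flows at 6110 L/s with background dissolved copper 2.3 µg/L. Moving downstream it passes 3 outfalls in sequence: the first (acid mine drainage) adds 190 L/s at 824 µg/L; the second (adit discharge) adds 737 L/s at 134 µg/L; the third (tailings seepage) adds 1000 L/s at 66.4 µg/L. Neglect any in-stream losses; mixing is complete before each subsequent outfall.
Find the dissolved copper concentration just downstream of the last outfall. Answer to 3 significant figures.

41.8 µg/L

Below outfall 1: Q → 6300 L/s, C = (6110·2.300 + 190.0·824.0)/6300 = 27.08 µg/L.
Below outfall 2: Q → 7037 L/s, C = (6300·27.08 + 737.0·134.0)/7037 = 38.28 µg/L.
Below outfall 3: Q → 8037 L/s, C = (7037·38.28 + 1000·66.40)/8037 = 41.78 µg/L.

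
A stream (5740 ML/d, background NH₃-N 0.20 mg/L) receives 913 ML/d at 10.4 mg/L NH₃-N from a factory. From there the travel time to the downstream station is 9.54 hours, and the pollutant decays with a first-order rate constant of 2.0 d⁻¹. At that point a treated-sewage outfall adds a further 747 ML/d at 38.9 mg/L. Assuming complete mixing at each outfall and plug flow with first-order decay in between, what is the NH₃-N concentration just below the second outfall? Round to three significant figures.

4.58 mg/L

Mass balance: C = (5740·0.2000 + 913.0·10.40) / 6653 = 10640/6653 = 1.600 mg/L; combined flow 6653 ML/d.
Decay over the reach: 1.600·exp(−kt) = 1.600·0.4516 = 0.7224 mg/L.
Second outfall: C = (6653·0.7224 + 747.0·38.90)/7400 = 4.576 mg/L.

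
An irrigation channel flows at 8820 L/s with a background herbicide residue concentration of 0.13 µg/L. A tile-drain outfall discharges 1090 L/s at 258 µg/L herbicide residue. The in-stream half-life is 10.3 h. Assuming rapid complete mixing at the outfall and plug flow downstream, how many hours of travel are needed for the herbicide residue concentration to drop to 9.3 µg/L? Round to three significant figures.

16.6 h

Flow-weighted average: C = (8820·0.1300 + 1090·258.0) / 9910 = 282400/9910 = 28.49 µg/L.
Half-life 10.3 h → k = ln 2 / 10.3 = 0.06730 h⁻¹ = 1.615 d⁻¹.
28.49·exp(−k·t) = 9.3 → t = ln(28.49/9.3)/k = 59900 s = 16.64 h.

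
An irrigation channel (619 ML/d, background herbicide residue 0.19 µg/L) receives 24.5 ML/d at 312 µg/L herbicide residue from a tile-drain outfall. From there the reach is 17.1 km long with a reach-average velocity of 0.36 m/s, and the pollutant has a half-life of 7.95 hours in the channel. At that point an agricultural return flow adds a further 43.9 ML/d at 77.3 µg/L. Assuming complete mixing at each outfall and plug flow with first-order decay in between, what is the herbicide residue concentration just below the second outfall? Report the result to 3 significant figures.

8.51 µg/L

Mixed concentration C = ΣQC/ΣQ = (619.0·0.1900 + 24.50·312.0) / 643.5 = 7762/643.5 = 12.06 µg/L; combined flow 643.5 ML/d.
Travel time t = 17.1·1000 / 0.36 = 47500 s = 13.19 h.
Half-life 7.95 h → k = ln 2 / 7.95 = 0.08719 h⁻¹ = 2.093 d⁻¹.
First-order decay: C = 12.06·exp(−k·t) = 12.06·0.3165 = 3.818 µg/L.
At the second outfall, C = (643.5·3.818 + 43.90·77.30) / (643.5 + 43.90) = 8.510 µg/L.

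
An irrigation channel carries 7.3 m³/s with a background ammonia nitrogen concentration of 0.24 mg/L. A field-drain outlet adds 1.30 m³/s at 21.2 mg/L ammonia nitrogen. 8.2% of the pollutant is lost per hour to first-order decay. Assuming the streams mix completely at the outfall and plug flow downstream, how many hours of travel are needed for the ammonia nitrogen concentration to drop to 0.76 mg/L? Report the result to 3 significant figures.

17.5 h

Flow-weighted average: C = (7.300·0.2400 + 1.300·21.20) / 8.600 = 29.31/8.600 = 3.408 mg/L.
8.2%/h lost → k = −ln(1 − 0.082) = 0.08556 h⁻¹.
3.408·exp(−k·t) = 0.76 → t = ln(3.408/0.76)/k = 63140 s = 17.54 h.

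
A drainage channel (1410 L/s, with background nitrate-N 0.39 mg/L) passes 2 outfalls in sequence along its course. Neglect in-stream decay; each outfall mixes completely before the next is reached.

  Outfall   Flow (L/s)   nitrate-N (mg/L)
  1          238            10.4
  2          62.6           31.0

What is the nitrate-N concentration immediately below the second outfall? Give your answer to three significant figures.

Outfall 1: combined Q = 1648 L/s; C = (1410·0.3900 + 238.0·10.40)/1648 = 1.836 mg/L.
Outfall 2: combined Q = 1711 L/s; C = (1648·1.836 + 62.60·31.00)/1711 = 2.903 mg/L.

2.90 mg/L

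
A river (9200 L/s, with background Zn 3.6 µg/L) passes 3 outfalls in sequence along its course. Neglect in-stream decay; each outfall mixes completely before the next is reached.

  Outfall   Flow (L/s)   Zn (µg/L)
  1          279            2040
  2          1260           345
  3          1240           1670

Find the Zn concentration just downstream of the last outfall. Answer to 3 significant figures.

259 µg/L

Below outfall 1: Q → 9479 L/s, C = (9200·3.600 + 279.0·2040)/9479 = 63.54 µg/L.
Below outfall 2: Q → 10740 L/s, C = (9479·63.54 + 1260·345.0)/10740 = 96.56 µg/L.
Below outfall 3: Q → 11980 L/s, C = (10740·96.56 + 1240·1670)/11980 = 259.4 µg/L.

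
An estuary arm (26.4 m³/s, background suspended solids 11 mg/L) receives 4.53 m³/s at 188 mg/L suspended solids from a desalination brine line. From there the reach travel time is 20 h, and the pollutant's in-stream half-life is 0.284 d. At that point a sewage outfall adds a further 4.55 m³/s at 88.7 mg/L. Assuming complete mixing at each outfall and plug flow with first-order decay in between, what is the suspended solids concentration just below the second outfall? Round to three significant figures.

15.6 mg/L

After mixing, C = (26.40·11.00 + 4.530·188.0) / 30.93 = 1142/30.93 = 36.92 mg/L; combined flow 30.93 m³/s.
Half-life 0.284 d → k = ln 2 / 0.284 = 2.441 d⁻¹.
First-order decay: C = 36.92·exp(−k·t) = 36.92·0.1308 = 4.831 mg/L.
Second outfall: C = (30.93·4.831 + 4.550·88.70)/35.48 = 15.59 mg/L.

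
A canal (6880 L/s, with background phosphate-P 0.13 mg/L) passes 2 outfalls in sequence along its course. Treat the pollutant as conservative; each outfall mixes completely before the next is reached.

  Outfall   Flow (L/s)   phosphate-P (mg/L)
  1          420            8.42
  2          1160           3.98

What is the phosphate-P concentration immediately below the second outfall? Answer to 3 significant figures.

1.07 mg/L

After outfall 1: Q = 6880 + 420.0 = 7300 L/s; C = (6880·0.1300 + 420.0·8.420)/7300 = 0.6070 mg/L.
After outfall 2: Q = 7300 + 1160 = 8460 L/s; C = (7300·0.6070 + 1160·3.980)/8460 = 1.069 mg/L.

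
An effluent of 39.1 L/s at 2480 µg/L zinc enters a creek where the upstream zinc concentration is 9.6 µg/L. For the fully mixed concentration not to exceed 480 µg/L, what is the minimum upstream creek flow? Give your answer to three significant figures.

Set C_mix = 480: (Q·9.600 + 39.10·2480) / (Q + 39.10) = 480
→ Q = 39.10·(2480 − 480)/(480 − 9.600) = 166.2 L/s.

166 L/s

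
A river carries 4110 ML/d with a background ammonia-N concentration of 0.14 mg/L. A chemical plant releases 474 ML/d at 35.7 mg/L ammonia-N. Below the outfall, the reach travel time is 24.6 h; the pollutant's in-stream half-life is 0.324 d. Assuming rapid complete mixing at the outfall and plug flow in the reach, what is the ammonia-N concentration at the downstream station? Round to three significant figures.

Mass balance: C = (4110·0.1400 + 474.0·35.70) / 4584 = 17500/4584 = 3.817 mg/L.
Half-life 0.324 d → k = ln 2 / 0.324 = 2.139 d⁻¹.
After decay, C = 3.817 × e^(−kt) = 3.817 × 0.1116 = 0.4260 mg/L.

0.426 mg/L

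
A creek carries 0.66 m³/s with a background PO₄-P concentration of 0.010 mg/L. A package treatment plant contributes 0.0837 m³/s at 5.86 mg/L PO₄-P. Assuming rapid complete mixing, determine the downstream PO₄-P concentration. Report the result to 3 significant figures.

Mass balance: C = (0.6600·0.01000 + 0.08370·5.860) / 0.7437 = 0.4971/0.7437 = 0.6684 mg/L.

0.668 mg/L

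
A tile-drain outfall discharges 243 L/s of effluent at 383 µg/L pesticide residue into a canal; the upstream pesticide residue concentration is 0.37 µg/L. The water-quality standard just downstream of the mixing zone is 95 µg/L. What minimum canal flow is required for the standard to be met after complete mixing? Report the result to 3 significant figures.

Set C_mix = 95: (Q·0.3700 + 243.0·383.0) / (Q + 243.0) = 95
→ Q = 243.0·(383.0 − 95)/(95 − 0.3700) = 739.6 L/s.

740 L/s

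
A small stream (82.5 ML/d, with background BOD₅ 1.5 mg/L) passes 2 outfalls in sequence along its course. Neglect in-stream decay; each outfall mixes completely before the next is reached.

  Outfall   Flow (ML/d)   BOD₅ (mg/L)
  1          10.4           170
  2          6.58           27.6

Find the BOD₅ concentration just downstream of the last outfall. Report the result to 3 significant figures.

Outfall 1: combined Q = 92.90 ML/d; C = (82.50·1.500 + 10.40·170.0)/92.90 = 20.36 mg/L.
Outfall 2: combined Q = 99.48 ML/d; C = (92.90·20.36 + 6.580·27.60)/99.48 = 20.84 mg/L.

20.8 mg/L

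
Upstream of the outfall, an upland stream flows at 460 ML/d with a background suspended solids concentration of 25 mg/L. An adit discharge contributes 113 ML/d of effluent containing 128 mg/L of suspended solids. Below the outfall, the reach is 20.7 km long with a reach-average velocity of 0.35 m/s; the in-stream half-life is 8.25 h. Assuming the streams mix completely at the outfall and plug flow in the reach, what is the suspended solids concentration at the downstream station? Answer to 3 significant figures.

Mass balance: C = (460.0·25.00 + 113.0·128.0) / 573.0 = 25960/573.0 = 45.31 mg/L.
Travel time t = 20.7·1000 / 0.35 = 59140 s = 16.43 h.
Half-life 8.25 h → k = ln 2 / 8.25 = 0.08402 h⁻¹ = 2.016 d⁻¹.
First-order decay: C = 45.31·exp(−k·t) = 45.31·0.2515 = 11.40 mg/L.

11.4 mg/L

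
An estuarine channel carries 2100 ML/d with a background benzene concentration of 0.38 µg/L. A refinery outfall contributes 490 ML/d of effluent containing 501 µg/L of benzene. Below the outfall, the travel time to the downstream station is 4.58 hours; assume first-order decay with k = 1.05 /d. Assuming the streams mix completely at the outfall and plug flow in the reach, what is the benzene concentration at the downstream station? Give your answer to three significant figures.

Mixed concentration C = ΣQC/ΣQ = (2100·0.3800 + 490.0·501.0) / 2590 = 246300/2590 = 95.09 µg/L.
After decay, C = 95.09 × e^(−kt) = 95.09 × 0.8184 = 77.83 µg/L.

77.8 µg/L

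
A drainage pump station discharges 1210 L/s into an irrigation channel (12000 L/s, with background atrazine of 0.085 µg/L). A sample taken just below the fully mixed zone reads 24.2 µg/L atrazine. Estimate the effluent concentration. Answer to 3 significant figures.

Mass balance: 12000·0.08500 + 1210·Cₑ = 13210·24.20
→ Cₑ = (13210·24.20 − 12000·0.08500) / 1210 = 263.4 µg/L.

263 µg/L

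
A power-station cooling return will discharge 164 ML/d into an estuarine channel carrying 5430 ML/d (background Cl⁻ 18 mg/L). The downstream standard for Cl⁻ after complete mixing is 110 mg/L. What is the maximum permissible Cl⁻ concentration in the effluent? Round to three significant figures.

3160 mg/L

At the limit, (Qr·Cr + Qe·Cₑ)/(Qr + Qe) = 110:
Cₑ = (5594·110 − 5430·18.00) / 164.0 = 3156 mg/L.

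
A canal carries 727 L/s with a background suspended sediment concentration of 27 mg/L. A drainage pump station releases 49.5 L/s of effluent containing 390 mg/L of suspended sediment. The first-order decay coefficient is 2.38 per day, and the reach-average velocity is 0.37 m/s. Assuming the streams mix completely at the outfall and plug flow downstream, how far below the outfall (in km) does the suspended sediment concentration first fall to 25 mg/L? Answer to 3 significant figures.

After mixing, C = (727.0·27.00 + 49.50·390.0) / 776.5 = 38930/776.5 = 50.14 mg/L.
Set 50.14·exp(−k·t) = 25 → t = ln(50.14/25)/k = 25260 s = 7.018 h.
Distance = v·t = 0.37·25260 = 9348 m = 9.348 km.

9.35 km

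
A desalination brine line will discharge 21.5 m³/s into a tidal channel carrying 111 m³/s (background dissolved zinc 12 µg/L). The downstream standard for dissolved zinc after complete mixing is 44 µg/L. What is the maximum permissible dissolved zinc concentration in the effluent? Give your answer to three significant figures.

209 µg/L

At the limit, (Qr·Cr + Qe·Cₑ)/(Qr + Qe) = 44:
Cₑ = (132.5·44 − 111.0·12.00) / 21.50 = 209.2 µg/L.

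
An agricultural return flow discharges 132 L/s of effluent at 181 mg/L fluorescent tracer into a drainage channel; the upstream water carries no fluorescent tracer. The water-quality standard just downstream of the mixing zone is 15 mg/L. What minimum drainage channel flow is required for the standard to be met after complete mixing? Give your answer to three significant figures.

1460 L/s

Set C_mix = 15: (Q·0 + 132.0·181.0) / (Q + 132.0) = 15
→ Q = 132.0·(181.0 − 15)/(15 − 0) = 1461 L/s.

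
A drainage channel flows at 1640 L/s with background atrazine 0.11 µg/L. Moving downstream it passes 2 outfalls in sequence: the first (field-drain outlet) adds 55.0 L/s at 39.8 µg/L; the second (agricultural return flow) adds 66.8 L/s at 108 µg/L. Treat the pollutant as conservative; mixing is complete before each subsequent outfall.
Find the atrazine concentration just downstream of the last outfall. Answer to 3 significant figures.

After outfall 1: Q = 1640 + 55.00 = 1695 L/s; C = (1640·0.1100 + 55.00·39.80)/1695 = 1.398 µg/L.
After outfall 2: Q = 1695 + 66.80 = 1762 L/s; C = (1695·1.398 + 66.80·108.0)/1762 = 5.440 µg/L.

5.44 µg/L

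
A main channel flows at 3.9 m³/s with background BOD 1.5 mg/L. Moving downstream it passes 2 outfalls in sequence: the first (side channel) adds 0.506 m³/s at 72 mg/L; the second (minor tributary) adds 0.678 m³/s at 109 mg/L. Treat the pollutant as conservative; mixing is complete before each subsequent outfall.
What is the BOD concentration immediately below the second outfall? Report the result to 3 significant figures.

Below outfall 1: Q → 4.406 m³/s, C = (3.900·1.500 + 0.5060·72.00)/4.406 = 9.596 mg/L.
Below outfall 2: Q → 5.084 m³/s, C = (4.406·9.596 + 0.6780·109.0)/5.084 = 22.85 mg/L.

22.9 mg/L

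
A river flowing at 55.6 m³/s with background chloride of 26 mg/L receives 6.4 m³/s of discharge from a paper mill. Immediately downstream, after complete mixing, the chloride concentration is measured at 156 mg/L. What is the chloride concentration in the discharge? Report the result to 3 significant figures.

Mass balance: 55.60·26.00 + 6.400·Cₑ = 62.00·156.0
→ Cₑ = (62.00·156.0 − 55.60·26.00) / 6.400 = 1285 mg/L.

1290 mg/L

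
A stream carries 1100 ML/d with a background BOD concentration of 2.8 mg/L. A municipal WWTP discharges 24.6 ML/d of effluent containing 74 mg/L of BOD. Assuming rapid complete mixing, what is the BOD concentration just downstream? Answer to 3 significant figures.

4.36 mg/L

Mixed concentration C = ΣQC/ΣQ = (1100·2.800 + 24.60·74.00) / 1125 = 4900/1125 = 4.357 mg/L.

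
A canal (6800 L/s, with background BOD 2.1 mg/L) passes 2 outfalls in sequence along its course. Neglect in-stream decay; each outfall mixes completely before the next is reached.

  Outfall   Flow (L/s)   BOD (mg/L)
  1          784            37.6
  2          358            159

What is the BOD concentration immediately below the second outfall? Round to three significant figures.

12.7 mg/L

Outfall 1: combined Q = 7584 L/s; C = (6800·2.100 + 784.0·37.60)/7584 = 5.770 mg/L.
Outfall 2: combined Q = 7942 L/s; C = (7584·5.770 + 358.0·159.0)/7942 = 12.68 mg/L.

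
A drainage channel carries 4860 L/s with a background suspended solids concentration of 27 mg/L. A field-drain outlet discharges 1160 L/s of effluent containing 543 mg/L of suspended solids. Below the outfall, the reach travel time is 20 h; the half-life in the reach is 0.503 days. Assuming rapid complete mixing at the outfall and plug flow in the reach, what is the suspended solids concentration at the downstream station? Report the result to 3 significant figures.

40.1 mg/L

Mass balance: C = (4860·27.00 + 1160·543.0) / 6020 = 761100/6020 = 126.4 mg/L.
Half-life 0.503 d → k = ln 2 / 0.503 = 1.378 d⁻¹.
First-order decay: C = 126.4·exp(−k·t) = 126.4·0.3172 = 40.10 mg/L.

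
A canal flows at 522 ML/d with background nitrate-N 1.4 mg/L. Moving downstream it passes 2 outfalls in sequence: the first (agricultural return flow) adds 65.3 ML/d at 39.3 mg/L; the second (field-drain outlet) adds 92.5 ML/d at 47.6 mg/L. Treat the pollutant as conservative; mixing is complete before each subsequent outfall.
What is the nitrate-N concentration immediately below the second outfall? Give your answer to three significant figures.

Below outfall 1: Q → 587.3 ML/d, C = (522.0·1.400 + 65.30·39.30)/587.3 = 5.614 mg/L.
Below outfall 2: Q → 679.8 ML/d, C = (587.3·5.614 + 92.50·47.60)/679.8 = 11.33 mg/L.

11.3 mg/L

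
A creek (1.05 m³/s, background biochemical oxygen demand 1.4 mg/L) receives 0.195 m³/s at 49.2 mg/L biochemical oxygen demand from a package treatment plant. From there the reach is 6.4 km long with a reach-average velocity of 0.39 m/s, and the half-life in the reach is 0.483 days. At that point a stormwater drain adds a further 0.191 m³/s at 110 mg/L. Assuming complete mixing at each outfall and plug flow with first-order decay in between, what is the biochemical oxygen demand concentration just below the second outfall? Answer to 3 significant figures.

20.5 mg/L

Mass balance: C = (1.050·1.400 + 0.1950·49.20) / 1.245 = 11.06/1.245 = 8.887 mg/L; combined flow 1.245 m³/s.
Travel time t = 6.4·1000 / 0.39 = 16410 s = 4.558 h.
Half-life 0.483 d → k = ln 2 / 0.483 = 1.435 d⁻¹.
After decay, C = 8.887 × e^(−kt) = 8.887 × 0.7614 = 6.767 mg/L.
At the second outfall, C = (1.245·6.767 + 0.1910·110.0) / (1.245 + 0.1910) = 20.50 mg/L.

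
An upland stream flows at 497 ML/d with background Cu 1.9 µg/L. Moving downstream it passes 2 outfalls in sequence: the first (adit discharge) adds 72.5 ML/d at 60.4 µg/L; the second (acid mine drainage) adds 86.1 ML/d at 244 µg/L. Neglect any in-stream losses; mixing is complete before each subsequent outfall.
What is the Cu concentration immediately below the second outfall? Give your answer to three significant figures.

Outfall 1: combined Q = 569.5 ML/d; C = (497.0·1.900 + 72.50·60.40)/569.5 = 9.347 µg/L.
Outfall 2: combined Q = 655.6 ML/d; C = (569.5·9.347 + 86.10·244.0)/655.6 = 40.16 µg/L.

40.2 µg/L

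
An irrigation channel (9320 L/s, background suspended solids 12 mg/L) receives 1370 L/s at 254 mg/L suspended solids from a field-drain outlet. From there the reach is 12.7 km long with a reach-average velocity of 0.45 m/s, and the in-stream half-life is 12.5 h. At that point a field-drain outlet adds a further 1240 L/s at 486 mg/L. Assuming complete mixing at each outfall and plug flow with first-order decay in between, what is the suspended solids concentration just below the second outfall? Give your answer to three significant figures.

75.5 mg/L

Mixed concentration C = ΣQC/ΣQ = (9320·12.00 + 1370·254.0) / 10690 = 459800/10690 = 43.01 mg/L; combined flow 10690 L/s.
Travel time t = 12.7·1000 / 0.45 = 28220 s = 7.840 h.
Half-life 12.5 h → k = ln 2 / 12.5 = 0.05545 h⁻¹ = 1.331 d⁻¹.
Decay over the reach: 43.01·exp(−kt) = 43.01·0.6474 = 27.85 mg/L.
Second outfall: C = (10690·27.85 + 1240·486.0)/11930 = 75.47 mg/L.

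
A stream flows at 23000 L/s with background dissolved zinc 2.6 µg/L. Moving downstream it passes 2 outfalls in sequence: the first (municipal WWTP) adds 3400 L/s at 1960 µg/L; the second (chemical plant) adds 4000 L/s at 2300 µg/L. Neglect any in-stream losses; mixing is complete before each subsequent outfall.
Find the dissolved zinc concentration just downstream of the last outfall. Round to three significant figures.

524 µg/L

Below outfall 1: Q → 26400 L/s, C = (23000·2.600 + 3400·1960)/26400 = 254.7 µg/L.
Below outfall 2: Q → 30400 L/s, C = (26400·254.7 + 4000·2300)/30400 = 523.8 µg/L.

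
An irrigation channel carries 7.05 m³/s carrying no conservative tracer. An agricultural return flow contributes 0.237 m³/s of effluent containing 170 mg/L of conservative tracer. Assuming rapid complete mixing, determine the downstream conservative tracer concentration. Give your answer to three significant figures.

5.53 mg/L

After mixing, C = (7.050·0 + 0.2370·170.0) / 7.287 = 40.29/7.287 = 5.529 mg/L.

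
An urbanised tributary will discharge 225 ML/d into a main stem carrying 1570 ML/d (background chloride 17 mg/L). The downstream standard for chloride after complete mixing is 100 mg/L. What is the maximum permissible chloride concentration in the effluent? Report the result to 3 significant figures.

At the limit, (Qr·Cr + Qe·Cₑ)/(Qr + Qe) = 100:
Cₑ = (1795·100 − 1570·17.00) / 225.0 = 679.2 mg/L.

679 mg/L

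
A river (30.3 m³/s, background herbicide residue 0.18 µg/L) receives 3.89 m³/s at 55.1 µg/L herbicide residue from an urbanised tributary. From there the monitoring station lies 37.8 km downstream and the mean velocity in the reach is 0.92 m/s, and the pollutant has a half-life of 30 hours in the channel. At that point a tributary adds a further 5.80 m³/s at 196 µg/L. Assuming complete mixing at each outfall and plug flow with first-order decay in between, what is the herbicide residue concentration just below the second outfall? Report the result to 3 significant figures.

32.6 µg/L

Mixed concentration C = ΣQC/ΣQ = (30.30·0.1800 + 3.890·55.10) / 34.19 = 219.8/34.19 = 6.429 µg/L; combined flow 34.19 m³/s.
Travel time t = 37.8·1000 / 0.92 = 41090 s = 11.41 h.
Half-life 30 h → k = ln 2 / 30 = 0.02310 h⁻¹ = 0.5545 d⁻¹.
Decay over the reach: 6.429·exp(−kt) = 6.429·0.7682 = 4.938 µg/L.
At the second outfall, C = (34.19·4.938 + 5.800·196.0) / (34.19 + 5.800) = 32.65 µg/L.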